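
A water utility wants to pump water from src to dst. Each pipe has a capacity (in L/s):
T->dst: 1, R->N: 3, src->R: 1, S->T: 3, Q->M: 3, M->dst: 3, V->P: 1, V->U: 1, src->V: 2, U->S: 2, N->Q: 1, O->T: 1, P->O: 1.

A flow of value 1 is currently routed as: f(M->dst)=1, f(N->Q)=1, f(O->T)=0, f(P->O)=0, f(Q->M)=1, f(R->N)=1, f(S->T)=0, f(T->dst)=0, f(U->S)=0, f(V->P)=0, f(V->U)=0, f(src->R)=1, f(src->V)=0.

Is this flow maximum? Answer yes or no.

Residual path src->V->U->S->T->dst has bottleneck 1 > 0.
Pushing 1 along it raises the flow to 2, so the given flow is not maximum.

No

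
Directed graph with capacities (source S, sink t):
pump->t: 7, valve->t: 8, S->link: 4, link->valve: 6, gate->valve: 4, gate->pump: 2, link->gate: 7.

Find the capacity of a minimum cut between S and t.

4

Max flow = 4 (via 1 augmenting path).
In the residual at optimum, the set reachable from S is {S}.
Cut edges: S->link (cap 4). Sum = 4.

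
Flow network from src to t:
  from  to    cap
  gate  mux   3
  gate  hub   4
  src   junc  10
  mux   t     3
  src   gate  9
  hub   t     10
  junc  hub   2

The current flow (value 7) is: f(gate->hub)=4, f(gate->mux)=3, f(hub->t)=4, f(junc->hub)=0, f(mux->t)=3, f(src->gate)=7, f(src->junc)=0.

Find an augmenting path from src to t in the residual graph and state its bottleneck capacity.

src->junc->hub->t, bottleneck 2

Residual along src->junc->hub->t: src->junc: 10, junc->hub: 2, hub->t: 6.
Bottleneck = min = 2.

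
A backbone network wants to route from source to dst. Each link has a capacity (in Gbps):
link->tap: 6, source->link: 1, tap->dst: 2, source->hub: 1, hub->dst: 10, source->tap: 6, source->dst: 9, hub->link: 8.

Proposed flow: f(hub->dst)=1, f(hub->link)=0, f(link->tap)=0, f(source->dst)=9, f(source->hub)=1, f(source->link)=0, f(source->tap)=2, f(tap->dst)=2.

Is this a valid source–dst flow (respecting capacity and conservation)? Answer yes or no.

Yes

Every edge has 0 ≤ f(e) ≤ cap(e).
At each intermediate node, inflow equals outflow.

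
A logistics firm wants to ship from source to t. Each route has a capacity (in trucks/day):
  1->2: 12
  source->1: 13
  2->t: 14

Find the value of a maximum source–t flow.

12

Augment source->1->2->t: bottleneck 12. Total 12.
No augmenting path remains in the residual graph.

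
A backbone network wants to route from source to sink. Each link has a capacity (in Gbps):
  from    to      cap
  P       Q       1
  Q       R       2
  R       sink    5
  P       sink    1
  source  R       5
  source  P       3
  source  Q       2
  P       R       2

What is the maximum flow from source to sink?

Augment source→P→sink: bottleneck 1. Total 1.
Augment source→R→sink: bottleneck 5. Total 6.
No augmenting path remains in the residual graph.

6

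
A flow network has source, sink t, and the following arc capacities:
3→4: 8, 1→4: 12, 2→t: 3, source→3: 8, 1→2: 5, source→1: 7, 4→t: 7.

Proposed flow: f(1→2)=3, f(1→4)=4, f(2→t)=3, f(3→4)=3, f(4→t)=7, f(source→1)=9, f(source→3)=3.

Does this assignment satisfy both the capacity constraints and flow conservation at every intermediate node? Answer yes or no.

No

Capacity violated on source→1: flow 9 > capacity 7.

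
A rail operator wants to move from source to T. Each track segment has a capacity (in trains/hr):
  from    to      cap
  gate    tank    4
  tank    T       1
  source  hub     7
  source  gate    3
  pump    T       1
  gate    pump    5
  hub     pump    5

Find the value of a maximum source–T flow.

Augment source→gate→tank→T: bottleneck 1. Total 1.
Augment source→gate→pump→T: bottleneck 1. Total 2.
No augmenting path remains in the residual graph.

2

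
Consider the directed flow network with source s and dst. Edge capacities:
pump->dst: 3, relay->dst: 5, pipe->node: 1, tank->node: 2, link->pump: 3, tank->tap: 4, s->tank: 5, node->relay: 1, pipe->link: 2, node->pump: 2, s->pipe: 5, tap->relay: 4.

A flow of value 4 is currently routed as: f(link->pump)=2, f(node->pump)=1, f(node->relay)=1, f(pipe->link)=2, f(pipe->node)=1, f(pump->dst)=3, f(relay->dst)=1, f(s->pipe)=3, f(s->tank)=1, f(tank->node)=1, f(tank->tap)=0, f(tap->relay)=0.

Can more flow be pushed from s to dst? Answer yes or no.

Residual path s->tank->tap->relay->dst has bottleneck 4 > 0.
Pushing 4 along it raises the flow to 8, so the given flow is not maximum.

Yes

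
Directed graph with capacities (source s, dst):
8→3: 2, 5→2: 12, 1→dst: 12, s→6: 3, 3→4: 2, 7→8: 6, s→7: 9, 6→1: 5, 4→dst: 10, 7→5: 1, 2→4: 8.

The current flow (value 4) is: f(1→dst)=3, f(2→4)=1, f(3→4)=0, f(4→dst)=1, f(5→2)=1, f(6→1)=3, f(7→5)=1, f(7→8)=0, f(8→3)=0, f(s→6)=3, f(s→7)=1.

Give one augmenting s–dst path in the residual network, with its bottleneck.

Residual along s→7→8→3→4→dst: s→7: 8, 7→8: 6, 8→3: 2, 3→4: 2, 4→dst: 9.
Bottleneck = min = 2.

s→7→8→3→4→dst, bottleneck 2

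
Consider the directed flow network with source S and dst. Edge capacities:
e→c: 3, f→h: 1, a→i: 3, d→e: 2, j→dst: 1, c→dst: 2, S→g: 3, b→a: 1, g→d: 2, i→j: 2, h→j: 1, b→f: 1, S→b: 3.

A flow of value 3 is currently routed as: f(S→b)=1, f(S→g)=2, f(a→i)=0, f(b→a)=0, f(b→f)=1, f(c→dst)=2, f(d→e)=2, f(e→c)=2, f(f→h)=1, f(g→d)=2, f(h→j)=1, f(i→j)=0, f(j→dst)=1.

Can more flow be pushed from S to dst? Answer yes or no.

Residual reachable from S: {S, a, b, f, g, h, i, j}; dst is not reachable.
Saturated cut: g→d, j→dst with total capacity 3 = current flow value. Flow is maximum.

No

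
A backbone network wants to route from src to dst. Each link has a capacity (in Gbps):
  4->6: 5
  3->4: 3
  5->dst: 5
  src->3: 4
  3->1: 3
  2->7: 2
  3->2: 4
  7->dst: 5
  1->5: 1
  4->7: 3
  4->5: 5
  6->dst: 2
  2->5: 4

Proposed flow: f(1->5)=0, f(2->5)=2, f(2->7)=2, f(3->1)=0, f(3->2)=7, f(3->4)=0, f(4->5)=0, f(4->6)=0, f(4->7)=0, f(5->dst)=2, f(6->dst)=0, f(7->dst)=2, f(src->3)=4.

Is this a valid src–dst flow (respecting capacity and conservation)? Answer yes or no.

Capacity violated on 3->2: flow 7 > capacity 4.

No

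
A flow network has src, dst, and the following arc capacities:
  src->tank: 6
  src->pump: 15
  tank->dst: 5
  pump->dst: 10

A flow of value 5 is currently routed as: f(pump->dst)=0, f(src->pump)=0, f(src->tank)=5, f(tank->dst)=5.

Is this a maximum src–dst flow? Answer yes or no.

Residual path src->pump->dst has bottleneck 10 > 0.
Pushing 10 along it raises the flow to 15, so the given flow is not maximum.

No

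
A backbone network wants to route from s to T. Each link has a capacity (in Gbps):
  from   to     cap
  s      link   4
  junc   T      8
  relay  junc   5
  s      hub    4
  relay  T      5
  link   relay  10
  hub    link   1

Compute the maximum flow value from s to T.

Augment s→link→relay→T: bottleneck 4. Total 4.
Augment s→hub→link→relay→T: bottleneck 1. Total 5.
No augmenting path remains in the residual graph.

5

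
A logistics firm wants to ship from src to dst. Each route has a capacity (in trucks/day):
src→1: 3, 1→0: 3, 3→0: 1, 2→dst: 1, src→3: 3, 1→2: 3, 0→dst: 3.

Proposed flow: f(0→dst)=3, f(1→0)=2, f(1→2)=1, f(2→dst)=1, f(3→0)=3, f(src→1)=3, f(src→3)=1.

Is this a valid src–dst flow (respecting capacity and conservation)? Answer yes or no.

No

Capacity violated on 3→0: flow 3 > capacity 1.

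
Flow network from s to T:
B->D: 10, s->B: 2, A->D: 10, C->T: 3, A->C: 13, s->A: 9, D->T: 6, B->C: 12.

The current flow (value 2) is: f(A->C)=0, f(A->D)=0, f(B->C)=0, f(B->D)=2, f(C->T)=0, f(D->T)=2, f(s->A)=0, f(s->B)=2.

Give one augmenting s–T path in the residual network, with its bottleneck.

s->A->D->T, bottleneck 4

Residual along s->A->D->T: s->A: 9, A->D: 10, D->T: 4.
Bottleneck = min = 4.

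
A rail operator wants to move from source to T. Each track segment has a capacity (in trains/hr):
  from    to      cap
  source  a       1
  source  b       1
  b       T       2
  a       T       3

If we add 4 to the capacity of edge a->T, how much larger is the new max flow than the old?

0

Original max flow = 2.
Edge a->T does not cross the min cut (source side {source}), so extra capacity there cannot help.
New max flow = 2. Increase = 0.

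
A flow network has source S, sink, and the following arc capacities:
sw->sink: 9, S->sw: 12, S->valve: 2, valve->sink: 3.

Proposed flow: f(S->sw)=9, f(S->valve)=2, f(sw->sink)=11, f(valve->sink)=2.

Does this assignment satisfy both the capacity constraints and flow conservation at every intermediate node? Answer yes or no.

Capacity violated on sw->sink: flow 11 > capacity 9.

No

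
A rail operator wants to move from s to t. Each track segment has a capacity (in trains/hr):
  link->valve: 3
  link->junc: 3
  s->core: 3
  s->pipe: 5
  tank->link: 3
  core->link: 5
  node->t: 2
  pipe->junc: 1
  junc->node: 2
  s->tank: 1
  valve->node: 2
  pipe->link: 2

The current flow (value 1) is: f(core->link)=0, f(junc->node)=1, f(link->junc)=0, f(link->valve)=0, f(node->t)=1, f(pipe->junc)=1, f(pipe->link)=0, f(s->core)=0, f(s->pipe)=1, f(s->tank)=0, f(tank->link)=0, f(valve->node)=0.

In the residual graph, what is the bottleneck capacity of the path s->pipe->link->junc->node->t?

1

Residual capacities along the path: s->pipe: 4, pipe->link: 2, link->junc: 3, junc->node: 1, node->t: 1.
Minimum is 1.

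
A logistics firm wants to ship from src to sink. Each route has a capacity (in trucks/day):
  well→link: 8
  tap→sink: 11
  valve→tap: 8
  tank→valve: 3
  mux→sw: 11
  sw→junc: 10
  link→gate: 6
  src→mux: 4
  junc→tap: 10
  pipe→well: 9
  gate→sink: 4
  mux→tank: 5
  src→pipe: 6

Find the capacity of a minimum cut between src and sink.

8

Max flow = 8 (via 3 augmenting paths).
In the residual at optimum, the set reachable from src is {gate, link, pipe, src, well}.
Cut edges: src→mux (cap 4), gate→sink (cap 4). Sum = 8.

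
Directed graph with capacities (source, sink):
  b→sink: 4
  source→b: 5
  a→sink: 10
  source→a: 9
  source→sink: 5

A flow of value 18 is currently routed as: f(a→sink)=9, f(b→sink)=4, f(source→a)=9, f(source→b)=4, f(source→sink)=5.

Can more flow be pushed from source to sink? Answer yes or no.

Residual reachable from source: {b, source}; sink is not reachable.
Saturated cut: source→a, source→sink, b→sink with total capacity 18 = current flow value. Flow is maximum.

No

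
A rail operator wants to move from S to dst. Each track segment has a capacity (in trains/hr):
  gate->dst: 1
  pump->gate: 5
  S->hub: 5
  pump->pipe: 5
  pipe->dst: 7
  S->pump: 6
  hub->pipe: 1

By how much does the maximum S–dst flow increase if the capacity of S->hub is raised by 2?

Original max flow = 7.
Edge S->hub does not cross the min cut (source side {S, hub}), so extra capacity there cannot help.
New max flow = 7. Increase = 0.

0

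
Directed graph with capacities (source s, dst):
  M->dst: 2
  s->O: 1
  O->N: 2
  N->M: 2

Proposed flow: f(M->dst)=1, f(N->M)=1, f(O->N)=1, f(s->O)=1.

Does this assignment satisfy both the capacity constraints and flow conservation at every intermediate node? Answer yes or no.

Every edge has 0 ≤ f(e) ≤ cap(e).
At each intermediate node, inflow equals outflow.

Yes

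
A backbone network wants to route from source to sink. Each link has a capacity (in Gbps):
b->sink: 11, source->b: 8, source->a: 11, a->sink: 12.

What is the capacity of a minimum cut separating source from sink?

Max flow = 19 (via 2 augmenting paths).
In the residual at optimum, the set reachable from source is {source}.
Cut edges: source->b (cap 8), source->a (cap 11). Sum = 19.

19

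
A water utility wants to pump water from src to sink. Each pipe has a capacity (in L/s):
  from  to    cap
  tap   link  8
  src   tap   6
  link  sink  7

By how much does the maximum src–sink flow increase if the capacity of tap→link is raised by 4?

0

Original max flow = 6.
Edge tap→link does not cross the min cut (source side {src}), so extra capacity there cannot help.
New max flow = 6. Increase = 0.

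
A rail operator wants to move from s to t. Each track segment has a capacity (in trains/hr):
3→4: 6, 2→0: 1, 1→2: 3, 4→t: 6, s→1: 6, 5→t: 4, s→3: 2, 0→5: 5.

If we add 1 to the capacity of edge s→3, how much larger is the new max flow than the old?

1

Original max flow = 3.
After raising cap(s→3), augmenting paths through that edge carry 1 more unit.
New max flow = 4. Increase = 1.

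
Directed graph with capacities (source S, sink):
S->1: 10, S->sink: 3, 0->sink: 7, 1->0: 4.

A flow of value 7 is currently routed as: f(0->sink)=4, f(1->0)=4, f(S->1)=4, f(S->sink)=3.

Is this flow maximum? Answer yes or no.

Residual reachable from S: {1, S}; sink is not reachable.
Saturated cut: S->sink, 1->0 with total capacity 7 = current flow value. Flow is maximum.

Yes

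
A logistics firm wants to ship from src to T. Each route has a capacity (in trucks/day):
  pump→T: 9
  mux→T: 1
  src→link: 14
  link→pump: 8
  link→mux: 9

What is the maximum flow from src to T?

9

Augment src→link→mux→T: bottleneck 1. Total 1.
Augment src→link→pump→T: bottleneck 8. Total 9.
No augmenting path remains in the residual graph.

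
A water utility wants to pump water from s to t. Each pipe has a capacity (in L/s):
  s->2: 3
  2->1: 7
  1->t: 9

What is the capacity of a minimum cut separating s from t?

Max flow = 3 (via 1 augmenting path).
In the residual at optimum, the set reachable from s is {s}.
Cut edges: s->2 (cap 3). Sum = 3.

3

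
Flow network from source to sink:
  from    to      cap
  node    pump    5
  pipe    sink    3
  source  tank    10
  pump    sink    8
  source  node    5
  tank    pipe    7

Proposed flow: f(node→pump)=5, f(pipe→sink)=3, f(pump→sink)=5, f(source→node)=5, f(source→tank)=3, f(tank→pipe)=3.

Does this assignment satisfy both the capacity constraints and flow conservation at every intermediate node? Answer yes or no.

Yes

Every edge has 0 ≤ f(e) ≤ cap(e).
At each intermediate node, inflow equals outflow.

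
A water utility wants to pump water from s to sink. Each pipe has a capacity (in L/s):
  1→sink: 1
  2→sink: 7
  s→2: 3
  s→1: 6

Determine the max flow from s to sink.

4

Augment s→1→sink: bottleneck 1. Total 1.
Augment s→2→sink: bottleneck 3. Total 4.
No augmenting path remains in the residual graph.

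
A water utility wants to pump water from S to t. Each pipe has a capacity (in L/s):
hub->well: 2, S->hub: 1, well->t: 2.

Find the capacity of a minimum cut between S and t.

Max flow = 1 (via 1 augmenting path).
In the residual at optimum, the set reachable from S is {S}.
Cut edges: S->hub (cap 1). Sum = 1.

1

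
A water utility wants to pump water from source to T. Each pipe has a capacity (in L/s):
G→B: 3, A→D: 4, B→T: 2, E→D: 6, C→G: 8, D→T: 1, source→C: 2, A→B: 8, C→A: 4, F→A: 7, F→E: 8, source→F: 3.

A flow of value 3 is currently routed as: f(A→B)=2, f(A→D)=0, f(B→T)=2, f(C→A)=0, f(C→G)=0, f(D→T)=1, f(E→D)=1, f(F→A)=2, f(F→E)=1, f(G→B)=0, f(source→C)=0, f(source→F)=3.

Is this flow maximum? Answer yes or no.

Yes

Residual reachable from source: {A, B, C, D, E, F, G, source}; T is not reachable.
Saturated cut: D→T, B→T with total capacity 3 = current flow value. Flow is maximum.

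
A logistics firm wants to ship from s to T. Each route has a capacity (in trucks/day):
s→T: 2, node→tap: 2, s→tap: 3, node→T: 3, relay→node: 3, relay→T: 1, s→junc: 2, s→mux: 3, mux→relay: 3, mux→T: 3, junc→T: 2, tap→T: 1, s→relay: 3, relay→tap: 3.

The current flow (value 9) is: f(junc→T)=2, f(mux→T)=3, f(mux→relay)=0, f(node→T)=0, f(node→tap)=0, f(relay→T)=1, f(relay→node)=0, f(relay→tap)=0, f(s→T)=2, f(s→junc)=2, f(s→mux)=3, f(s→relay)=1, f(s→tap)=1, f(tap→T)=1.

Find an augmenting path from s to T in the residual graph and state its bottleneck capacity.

Residual along s→relay→node→T: s→relay: 2, relay→node: 3, node→T: 3.
Bottleneck = min = 2.

s→relay→node→T, bottleneck 2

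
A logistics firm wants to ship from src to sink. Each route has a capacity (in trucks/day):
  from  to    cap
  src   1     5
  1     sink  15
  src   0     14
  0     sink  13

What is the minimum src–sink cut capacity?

Max flow = 18 (via 2 augmenting paths).
In the residual at optimum, the set reachable from src is {0, src}.
Cut edges: src->1 (cap 5), 0->sink (cap 13). Sum = 18.

18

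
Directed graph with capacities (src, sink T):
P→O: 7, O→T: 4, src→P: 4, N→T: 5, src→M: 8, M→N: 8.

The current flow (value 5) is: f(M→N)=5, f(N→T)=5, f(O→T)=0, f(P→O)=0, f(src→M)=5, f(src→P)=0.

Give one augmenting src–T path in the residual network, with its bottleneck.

Residual along src→P→O→T: src→P: 4, P→O: 7, O→T: 4.
Bottleneck = min = 4.

src→P→O→T, bottleneck 4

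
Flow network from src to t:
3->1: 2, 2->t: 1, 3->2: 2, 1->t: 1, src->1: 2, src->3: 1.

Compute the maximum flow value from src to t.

2

Augment src->1->t: bottleneck 1. Total 1.
Augment src->3->2->t: bottleneck 1. Total 2.
No augmenting path remains in the residual graph.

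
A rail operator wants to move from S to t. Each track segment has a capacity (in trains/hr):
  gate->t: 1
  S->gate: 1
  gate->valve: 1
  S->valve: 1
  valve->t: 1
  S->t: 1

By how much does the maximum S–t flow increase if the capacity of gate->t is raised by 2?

0

Original max flow = 3.
Edge gate->t does not cross the min cut (source side {S}), so extra capacity there cannot help.
New max flow = 3. Increase = 0.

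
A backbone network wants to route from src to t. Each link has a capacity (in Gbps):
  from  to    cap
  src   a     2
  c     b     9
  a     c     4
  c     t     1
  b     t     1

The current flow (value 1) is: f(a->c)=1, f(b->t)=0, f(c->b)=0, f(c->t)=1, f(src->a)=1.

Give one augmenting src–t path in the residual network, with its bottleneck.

src->a->c->b->t, bottleneck 1

Residual along src->a->c->b->t: src->a: 1, a->c: 3, c->b: 9, b->t: 1.
Bottleneck = min = 1.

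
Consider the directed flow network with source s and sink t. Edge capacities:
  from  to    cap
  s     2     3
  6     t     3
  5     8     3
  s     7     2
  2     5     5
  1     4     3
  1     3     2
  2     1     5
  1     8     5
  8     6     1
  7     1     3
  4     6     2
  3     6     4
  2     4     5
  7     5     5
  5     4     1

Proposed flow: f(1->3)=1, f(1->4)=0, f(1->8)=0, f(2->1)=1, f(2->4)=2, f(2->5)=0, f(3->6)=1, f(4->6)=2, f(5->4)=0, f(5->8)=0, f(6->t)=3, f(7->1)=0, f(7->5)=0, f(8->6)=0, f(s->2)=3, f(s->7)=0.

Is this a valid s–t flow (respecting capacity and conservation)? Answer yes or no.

Every edge has 0 ≤ f(e) ≤ cap(e).
At each intermediate node, inflow equals outflow.

Yes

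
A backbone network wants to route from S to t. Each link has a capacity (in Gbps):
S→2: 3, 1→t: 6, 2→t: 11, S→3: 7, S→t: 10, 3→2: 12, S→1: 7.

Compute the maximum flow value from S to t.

26

Augment S→t: bottleneck 10. Total 10.
Augment S→1→t: bottleneck 6. Total 16.
Augment S→2→t: bottleneck 3. Total 19.
Augment S→3→2→t: bottleneck 7. Total 26.
No augmenting path remains in the residual graph.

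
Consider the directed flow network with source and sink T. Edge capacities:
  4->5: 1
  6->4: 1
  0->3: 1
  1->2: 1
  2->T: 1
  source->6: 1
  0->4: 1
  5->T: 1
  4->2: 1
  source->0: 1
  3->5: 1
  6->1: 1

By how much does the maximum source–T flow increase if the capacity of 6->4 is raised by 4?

Original max flow = 2.
Edge 6->4 does not cross the min cut (source side {source}), so extra capacity there cannot help.
New max flow = 2. Increase = 0.

0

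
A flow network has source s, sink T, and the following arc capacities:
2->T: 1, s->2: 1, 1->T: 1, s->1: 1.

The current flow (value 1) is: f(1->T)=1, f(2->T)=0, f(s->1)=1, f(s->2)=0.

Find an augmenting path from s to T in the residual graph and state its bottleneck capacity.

Residual along s->2->T: s->2: 1, 2->T: 1.
Bottleneck = min = 1.

s->2->T, bottleneck 1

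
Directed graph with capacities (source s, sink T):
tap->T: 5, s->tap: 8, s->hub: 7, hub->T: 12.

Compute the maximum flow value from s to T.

12

Augment s->tap->T: bottleneck 5. Total 5.
Augment s->hub->T: bottleneck 7. Total 12.
No augmenting path remains in the residual graph.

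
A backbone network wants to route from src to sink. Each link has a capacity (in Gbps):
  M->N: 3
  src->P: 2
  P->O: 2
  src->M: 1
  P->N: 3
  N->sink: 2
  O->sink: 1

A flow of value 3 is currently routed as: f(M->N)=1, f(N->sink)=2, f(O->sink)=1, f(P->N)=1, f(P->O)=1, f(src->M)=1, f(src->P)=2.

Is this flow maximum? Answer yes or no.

Residual reachable from src: {src}; sink is not reachable.
Saturated cut: src->P, src->M with total capacity 3 = current flow value. Flow is maximum.

Yes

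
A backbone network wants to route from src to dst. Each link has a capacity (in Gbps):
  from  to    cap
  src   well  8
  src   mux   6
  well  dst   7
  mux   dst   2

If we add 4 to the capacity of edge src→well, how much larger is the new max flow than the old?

0

Original max flow = 9.
Edge src→well does not cross the min cut (source side {mux, src, well}), so extra capacity there cannot help.
New max flow = 9. Increase = 0.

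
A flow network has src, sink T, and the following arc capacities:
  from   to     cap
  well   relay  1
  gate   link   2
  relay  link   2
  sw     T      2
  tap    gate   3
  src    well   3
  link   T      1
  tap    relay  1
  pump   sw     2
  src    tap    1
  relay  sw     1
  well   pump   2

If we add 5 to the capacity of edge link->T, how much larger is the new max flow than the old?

1

Original max flow = 3.
After raising cap(link->T), augmenting paths through that edge carry 1 more unit.
New max flow = 4. Increase = 1.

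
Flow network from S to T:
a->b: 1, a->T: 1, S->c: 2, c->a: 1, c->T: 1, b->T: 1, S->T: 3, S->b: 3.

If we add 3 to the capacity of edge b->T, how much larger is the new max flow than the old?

2

Original max flow = 6.
After raising cap(b->T), augmenting paths through that edge carry 2 more units.
New max flow = 8. Increase = 2.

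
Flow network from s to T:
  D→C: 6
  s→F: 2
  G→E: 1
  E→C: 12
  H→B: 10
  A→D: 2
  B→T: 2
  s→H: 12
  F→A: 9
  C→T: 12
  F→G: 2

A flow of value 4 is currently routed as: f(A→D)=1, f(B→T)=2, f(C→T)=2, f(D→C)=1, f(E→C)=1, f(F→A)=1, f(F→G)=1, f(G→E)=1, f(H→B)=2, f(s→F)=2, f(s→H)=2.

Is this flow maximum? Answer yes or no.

Residual reachable from s: {B, H, s}; T is not reachable.
Saturated cut: s→F, B→T with total capacity 4 = current flow value. Flow is maximum.

Yes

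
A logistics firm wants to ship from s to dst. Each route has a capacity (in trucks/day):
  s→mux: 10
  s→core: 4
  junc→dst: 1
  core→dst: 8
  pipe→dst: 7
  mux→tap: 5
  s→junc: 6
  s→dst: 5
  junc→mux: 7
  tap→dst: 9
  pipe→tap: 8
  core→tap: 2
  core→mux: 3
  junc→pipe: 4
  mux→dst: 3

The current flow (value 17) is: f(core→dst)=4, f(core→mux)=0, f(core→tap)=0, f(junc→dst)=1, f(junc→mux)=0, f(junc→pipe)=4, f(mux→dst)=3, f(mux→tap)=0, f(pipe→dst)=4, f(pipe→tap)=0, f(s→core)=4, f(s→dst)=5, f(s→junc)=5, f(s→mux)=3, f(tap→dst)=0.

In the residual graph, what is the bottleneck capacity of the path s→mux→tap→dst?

5

Residual capacities along the path: s→mux: 7, mux→tap: 5, tap→dst: 9.
Minimum is 5.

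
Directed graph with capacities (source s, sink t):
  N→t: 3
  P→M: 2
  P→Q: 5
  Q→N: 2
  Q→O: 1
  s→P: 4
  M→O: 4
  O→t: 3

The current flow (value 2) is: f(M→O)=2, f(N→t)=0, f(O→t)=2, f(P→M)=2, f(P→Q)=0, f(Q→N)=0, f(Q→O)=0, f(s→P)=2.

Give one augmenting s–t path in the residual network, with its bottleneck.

Residual along s→P→Q→N→t: s→P: 2, P→Q: 5, Q→N: 2, N→t: 3.
Bottleneck = min = 2.

s→P→Q→N→t, bottleneck 2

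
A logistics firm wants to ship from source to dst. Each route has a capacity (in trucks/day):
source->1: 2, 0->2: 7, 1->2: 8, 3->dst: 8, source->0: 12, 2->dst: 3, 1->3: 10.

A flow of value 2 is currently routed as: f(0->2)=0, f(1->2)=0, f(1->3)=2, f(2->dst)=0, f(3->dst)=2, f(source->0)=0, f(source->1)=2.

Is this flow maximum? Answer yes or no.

Residual path source->0->2->dst has bottleneck 3 > 0.
Pushing 3 along it raises the flow to 5, so the given flow is not maximum.

No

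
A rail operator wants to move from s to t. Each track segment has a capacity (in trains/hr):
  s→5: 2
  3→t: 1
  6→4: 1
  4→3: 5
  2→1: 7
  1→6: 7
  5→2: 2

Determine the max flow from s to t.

1

Augment s→5→2→1→6→4→3→t: bottleneck 1. Total 1.
No augmenting path remains in the residual graph.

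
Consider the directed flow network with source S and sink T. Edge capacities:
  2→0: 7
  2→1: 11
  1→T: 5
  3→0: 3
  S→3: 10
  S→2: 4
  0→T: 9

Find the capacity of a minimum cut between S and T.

7

Max flow = 7 (via 2 augmenting paths).
In the residual at optimum, the set reachable from S is {3, S}.
Cut edges: S→2 (cap 4), 3→0 (cap 3). Sum = 7.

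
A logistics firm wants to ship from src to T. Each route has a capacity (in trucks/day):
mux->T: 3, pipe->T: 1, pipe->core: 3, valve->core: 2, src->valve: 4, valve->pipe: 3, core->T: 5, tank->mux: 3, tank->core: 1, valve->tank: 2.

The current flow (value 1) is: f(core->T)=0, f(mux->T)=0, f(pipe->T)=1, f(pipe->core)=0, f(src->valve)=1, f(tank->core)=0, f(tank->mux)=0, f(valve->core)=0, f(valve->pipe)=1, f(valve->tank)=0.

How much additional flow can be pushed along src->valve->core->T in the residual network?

Residual capacities along the path: src->valve: 3, valve->core: 2, core->T: 5.
Minimum is 2.

2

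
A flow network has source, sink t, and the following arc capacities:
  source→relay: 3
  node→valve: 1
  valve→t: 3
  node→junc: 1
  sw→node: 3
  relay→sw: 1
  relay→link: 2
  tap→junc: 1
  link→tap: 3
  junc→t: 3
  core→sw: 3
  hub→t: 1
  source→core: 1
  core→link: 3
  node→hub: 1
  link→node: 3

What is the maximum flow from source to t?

Augment source→core→sw→node→hub→t: bottleneck 1. Total 1.
Augment source→relay→sw→node→valve→t: bottleneck 1. Total 2.
Augment source→relay→link→tap→junc→t: bottleneck 1. Total 3.
Augment source→relay→link→node→junc→t: bottleneck 1. Total 4.
No augmenting path remains in the residual graph.

4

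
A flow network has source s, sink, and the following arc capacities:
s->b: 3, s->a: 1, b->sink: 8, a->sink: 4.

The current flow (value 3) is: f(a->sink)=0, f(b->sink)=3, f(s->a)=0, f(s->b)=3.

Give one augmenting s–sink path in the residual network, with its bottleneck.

Residual along s->a->sink: s->a: 1, a->sink: 4.
Bottleneck = min = 1.

s->a->sink, bottleneck 1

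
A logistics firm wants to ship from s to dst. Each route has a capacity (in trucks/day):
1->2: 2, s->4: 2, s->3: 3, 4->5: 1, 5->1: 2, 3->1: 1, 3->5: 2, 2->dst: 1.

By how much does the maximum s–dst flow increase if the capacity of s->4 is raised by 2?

0

Original max flow = 1.
Edge s->4 does not cross the min cut (source side {1, 2, 3, 4, 5, s}), so extra capacity there cannot help.
New max flow = 1. Increase = 0.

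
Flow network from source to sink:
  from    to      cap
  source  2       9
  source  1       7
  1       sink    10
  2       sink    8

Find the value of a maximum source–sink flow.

15

Augment source->2->sink: bottleneck 8. Total 8.
Augment source->1->sink: bottleneck 7. Total 15.
No augmenting path remains in the residual graph.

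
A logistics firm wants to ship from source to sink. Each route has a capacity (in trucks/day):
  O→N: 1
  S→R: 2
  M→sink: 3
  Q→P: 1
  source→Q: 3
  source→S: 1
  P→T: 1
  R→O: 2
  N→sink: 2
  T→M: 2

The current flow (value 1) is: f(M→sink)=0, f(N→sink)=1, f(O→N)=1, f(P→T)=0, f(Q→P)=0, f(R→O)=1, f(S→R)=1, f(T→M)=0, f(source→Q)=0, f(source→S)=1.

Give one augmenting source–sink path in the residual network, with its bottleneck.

Residual along source→Q→P→T→M→sink: source→Q: 3, Q→P: 1, P→T: 1, T→M: 2, M→sink: 3.
Bottleneck = min = 1.

source→Q→P→T→M→sink, bottleneck 1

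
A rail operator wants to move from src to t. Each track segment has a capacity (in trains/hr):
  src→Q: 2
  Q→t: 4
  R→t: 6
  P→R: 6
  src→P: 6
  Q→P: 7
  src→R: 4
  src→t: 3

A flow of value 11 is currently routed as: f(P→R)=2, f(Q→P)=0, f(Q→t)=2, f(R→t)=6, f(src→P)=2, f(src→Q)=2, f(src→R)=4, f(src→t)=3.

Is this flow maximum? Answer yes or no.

Yes

Residual reachable from src: {P, R, src}; t is not reachable.
Saturated cut: src→Q, src→t, R→t with total capacity 11 = current flow value. Flow is maximum.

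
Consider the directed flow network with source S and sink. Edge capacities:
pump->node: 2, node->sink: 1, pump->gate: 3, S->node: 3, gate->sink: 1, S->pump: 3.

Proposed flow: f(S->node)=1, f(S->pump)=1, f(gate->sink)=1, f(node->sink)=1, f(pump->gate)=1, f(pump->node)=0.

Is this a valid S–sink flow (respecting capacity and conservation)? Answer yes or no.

Yes

Every edge has 0 ≤ f(e) ≤ cap(e).
At each intermediate node, inflow equals outflow.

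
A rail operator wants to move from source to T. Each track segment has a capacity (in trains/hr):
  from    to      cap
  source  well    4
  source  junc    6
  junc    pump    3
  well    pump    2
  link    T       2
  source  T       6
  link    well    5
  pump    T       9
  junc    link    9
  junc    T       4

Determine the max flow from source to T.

Augment source→T: bottleneck 6. Total 6.
Augment source→junc→T: bottleneck 4. Total 10.
Augment source→junc→link→T: bottleneck 2. Total 12.
Augment source→well→pump→T: bottleneck 2. Total 14.
No augmenting path remains in the residual graph.

14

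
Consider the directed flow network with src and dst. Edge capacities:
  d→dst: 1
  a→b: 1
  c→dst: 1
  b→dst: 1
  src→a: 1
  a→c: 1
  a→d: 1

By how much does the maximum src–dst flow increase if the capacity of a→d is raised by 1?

0

Original max flow = 1.
Edge a→d does not cross the min cut (source side {src}), so extra capacity there cannot help.
New max flow = 1. Increase = 0.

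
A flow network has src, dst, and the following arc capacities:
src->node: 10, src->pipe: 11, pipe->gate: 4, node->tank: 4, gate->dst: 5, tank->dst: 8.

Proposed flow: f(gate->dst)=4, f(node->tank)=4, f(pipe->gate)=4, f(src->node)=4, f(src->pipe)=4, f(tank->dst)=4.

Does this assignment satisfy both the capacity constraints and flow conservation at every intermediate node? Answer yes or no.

Every edge has 0 ≤ f(e) ≤ cap(e).
At each intermediate node, inflow equals outflow.

Yes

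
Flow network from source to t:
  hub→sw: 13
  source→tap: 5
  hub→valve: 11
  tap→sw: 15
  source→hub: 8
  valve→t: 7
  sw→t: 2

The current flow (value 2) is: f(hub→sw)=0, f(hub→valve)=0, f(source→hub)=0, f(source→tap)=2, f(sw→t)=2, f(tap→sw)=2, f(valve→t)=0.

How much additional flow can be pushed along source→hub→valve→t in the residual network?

7

Residual capacities along the path: source→hub: 8, hub→valve: 11, valve→t: 7.
Minimum is 7.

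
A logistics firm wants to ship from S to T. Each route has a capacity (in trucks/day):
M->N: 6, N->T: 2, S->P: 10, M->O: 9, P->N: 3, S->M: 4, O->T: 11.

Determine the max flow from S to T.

Augment S->P->N->T: bottleneck 2. Total 2.
Augment S->M->O->T: bottleneck 4. Total 6.
No augmenting path remains in the residual graph.

6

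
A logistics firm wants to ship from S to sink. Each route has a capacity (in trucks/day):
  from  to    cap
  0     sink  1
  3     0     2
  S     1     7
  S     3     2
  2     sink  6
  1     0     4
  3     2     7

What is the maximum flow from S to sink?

Augment S→1→0→sink: bottleneck 1. Total 1.
Augment S→3→2→sink: bottleneck 2. Total 3.
No augmenting path remains in the residual graph.

3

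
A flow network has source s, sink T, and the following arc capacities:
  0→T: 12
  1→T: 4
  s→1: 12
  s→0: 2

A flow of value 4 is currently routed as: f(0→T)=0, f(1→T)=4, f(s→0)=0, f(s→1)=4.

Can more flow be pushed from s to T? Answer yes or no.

Yes

Residual path s→0→T has bottleneck 2 > 0.
Pushing 2 along it raises the flow to 6, so the given flow is not maximum.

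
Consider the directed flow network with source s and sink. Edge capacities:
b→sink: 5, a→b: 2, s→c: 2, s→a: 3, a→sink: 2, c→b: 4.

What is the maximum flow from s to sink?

Augment s→a→sink: bottleneck 2. Total 2.
Augment s→a→b→sink: bottleneck 1. Total 3.
Augment s→c→b→sink: bottleneck 2. Total 5.
No augmenting path remains in the residual graph.

5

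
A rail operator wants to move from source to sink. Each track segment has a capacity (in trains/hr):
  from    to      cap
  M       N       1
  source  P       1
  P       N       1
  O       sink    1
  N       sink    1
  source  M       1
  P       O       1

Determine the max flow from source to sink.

Augment source->P->O->sink: bottleneck 1. Total 1.
Augment source->M->N->sink: bottleneck 1. Total 2.
No augmenting path remains in the residual graph.

2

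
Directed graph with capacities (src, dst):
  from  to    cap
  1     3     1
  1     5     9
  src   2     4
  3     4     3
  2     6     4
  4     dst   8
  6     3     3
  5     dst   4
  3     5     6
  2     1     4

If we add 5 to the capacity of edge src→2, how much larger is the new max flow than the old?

Original max flow = 4.
After raising cap(src→2), augmenting paths through that edge carry 3 more units.
New max flow = 7. Increase = 3.

3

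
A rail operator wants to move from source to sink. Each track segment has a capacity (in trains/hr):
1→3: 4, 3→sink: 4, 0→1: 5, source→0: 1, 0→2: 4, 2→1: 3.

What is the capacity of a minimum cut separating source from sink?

Max flow = 1 (via 1 augmenting path).
In the residual at optimum, the set reachable from source is {source}.
Cut edges: source→0 (cap 1). Sum = 1.

1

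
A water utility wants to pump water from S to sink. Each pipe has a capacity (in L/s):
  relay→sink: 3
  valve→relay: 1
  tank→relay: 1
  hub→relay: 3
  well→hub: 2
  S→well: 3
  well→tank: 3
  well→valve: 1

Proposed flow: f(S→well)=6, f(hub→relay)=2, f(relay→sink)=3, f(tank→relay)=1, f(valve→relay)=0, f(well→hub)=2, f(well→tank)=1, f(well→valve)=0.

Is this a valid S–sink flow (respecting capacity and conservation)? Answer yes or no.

No

Capacity violated on S→well: flow 6 > capacity 3.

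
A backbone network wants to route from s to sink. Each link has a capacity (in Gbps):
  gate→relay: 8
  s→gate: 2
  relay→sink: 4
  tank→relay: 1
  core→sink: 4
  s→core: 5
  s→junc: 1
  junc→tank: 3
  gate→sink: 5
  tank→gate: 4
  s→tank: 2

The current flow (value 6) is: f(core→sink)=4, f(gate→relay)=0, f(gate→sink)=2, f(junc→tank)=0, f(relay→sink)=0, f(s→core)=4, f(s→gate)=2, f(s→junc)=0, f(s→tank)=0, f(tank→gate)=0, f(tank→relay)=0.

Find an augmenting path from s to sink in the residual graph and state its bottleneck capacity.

Residual along s→tank→gate→sink: s→tank: 2, tank→gate: 4, gate→sink: 3.
Bottleneck = min = 2.

s→tank→gate→sink, bottleneck 2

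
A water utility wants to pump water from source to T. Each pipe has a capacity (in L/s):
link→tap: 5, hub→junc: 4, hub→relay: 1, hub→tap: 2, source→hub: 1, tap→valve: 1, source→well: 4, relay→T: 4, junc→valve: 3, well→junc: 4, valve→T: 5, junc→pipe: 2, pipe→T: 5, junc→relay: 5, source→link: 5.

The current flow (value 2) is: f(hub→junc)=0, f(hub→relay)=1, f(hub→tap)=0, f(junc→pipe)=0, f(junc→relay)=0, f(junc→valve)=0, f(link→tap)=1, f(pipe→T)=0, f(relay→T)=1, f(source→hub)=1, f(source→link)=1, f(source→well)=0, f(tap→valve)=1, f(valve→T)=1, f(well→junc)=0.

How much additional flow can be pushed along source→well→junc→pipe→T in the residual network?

Residual capacities along the path: source→well: 4, well→junc: 4, junc→pipe: 2, pipe→T: 5.
Minimum is 2.

2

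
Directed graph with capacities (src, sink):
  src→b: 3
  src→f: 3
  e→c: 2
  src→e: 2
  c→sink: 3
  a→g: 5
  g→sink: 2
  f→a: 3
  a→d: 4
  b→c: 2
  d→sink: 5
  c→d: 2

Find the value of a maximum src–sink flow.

Augment src→e→c→sink: bottleneck 2. Total 2.
Augment src→b→c→sink: bottleneck 1. Total 3.
Augment src→f→a→g→sink: bottleneck 2. Total 5.
Augment src→f→a→d→sink: bottleneck 1. Total 6.
Augment src→b→c→d→sink: bottleneck 1. Total 7.
No augmenting path remains in the residual graph.

7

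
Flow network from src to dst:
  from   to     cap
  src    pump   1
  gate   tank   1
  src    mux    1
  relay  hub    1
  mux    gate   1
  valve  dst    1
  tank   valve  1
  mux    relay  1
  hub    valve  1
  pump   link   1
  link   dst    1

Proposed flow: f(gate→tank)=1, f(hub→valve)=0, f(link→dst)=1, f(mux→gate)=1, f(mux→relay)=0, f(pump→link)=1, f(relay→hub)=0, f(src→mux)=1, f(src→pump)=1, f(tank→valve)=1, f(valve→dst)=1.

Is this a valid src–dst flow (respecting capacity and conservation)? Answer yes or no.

Every edge has 0 ≤ f(e) ≤ cap(e).
At each intermediate node, inflow equals outflow.

Yes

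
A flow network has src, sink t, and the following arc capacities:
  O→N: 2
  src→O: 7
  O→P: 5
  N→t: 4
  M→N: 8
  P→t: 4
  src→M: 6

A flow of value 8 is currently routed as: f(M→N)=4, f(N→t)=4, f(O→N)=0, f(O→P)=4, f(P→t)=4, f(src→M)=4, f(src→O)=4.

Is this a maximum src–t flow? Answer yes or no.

Residual reachable from src: {M, N, O, P, src}; t is not reachable.
Saturated cut: N→t, P→t with total capacity 8 = current flow value. Flow is maximum.

Yes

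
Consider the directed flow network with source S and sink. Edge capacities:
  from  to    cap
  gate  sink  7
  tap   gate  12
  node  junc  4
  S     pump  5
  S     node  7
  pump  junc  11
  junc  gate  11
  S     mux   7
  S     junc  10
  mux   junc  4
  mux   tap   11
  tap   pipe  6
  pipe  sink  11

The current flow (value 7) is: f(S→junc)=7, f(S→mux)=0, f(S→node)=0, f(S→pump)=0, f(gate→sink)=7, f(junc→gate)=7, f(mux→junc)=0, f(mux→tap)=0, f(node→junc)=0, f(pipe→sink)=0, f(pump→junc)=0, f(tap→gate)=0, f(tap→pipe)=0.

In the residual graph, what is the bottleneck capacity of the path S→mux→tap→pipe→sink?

6

Residual capacities along the path: S→mux: 7, mux→tap: 11, tap→pipe: 6, pipe→sink: 11.
Minimum is 6.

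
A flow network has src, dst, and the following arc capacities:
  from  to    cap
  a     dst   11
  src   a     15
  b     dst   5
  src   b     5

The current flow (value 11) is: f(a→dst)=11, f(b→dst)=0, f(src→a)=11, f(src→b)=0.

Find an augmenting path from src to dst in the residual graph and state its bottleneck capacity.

src→b→dst, bottleneck 5

Residual along src→b→dst: src→b: 5, b→dst: 5.
Bottleneck = min = 5.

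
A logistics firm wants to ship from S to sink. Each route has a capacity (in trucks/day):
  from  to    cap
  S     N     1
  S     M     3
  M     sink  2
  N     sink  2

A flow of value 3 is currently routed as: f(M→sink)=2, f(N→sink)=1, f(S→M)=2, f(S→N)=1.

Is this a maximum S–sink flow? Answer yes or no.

Residual reachable from S: {M, S}; sink is not reachable.
Saturated cut: S→N, M→sink with total capacity 3 = current flow value. Flow is maximum.

Yes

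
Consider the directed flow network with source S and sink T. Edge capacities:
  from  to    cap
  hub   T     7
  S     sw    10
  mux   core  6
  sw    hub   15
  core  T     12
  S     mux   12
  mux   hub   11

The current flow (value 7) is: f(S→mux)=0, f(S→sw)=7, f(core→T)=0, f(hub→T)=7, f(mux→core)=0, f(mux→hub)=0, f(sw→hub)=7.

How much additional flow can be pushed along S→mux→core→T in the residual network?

Residual capacities along the path: S→mux: 12, mux→core: 6, core→T: 12.
Minimum is 6.

6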